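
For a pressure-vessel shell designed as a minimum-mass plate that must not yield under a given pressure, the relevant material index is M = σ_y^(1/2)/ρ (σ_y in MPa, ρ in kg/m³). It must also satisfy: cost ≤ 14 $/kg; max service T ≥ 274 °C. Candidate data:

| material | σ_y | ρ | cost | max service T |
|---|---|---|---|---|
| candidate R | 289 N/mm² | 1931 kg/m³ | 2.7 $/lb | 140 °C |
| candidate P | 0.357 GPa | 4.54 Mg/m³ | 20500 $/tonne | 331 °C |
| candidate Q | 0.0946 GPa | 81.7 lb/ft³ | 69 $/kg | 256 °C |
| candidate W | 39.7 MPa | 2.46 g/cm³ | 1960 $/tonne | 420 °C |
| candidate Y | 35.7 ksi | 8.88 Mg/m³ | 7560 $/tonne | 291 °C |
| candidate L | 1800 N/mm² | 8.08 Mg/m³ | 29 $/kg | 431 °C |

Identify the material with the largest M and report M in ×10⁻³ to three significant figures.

Screen on constraints: cost ≤ 14 $/kg; max service T ≥ 274 °C. Survivors: candidate W, candidate Y.
In SI units:
  candidate W: σ_y = 39.70 MPa, ρ = 2460 kg/m³
  candidate Y: σ_y = 246.1 MPa, ρ = 8880 kg/m³
  candidate W: M = 2.56×10⁻³
  candidate Y: M = 1.77×10⁻³
The maximum is for candidate W.

candidate W, M = 2.56×10⁻³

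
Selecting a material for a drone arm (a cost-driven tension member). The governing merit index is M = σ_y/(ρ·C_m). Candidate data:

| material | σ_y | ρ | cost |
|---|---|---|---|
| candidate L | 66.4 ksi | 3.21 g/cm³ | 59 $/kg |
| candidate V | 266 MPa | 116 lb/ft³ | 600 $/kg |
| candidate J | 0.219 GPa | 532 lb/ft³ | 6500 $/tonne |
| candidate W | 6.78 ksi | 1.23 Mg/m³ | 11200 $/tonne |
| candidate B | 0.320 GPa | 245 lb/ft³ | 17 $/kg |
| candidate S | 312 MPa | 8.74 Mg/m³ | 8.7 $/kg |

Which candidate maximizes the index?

candidate B

Convert each candidate to consistent units, then evaluate M:
  candidate L: σ_y = 457.8 MPa, ρ = 3210 kg/m³, cost = 59.00 $/kg
  candidate V: σ_y = 266.0 MPa, ρ = 1858 kg/m³, cost = 600.0 $/kg
  candidate J: σ_y = 219.0 MPa, ρ = 8522 kg/m³, cost = 6.500 $/kg
  candidate W: σ_y = 46.75 MPa, ρ = 1230 kg/m³, cost = 11.20 $/kg
  candidate B: σ_y = 320.0 MPa, ρ = 3925 kg/m³, cost = 17.00 $/kg
  candidate S: σ_y = 312.0 MPa, ρ = 8740 kg/m³, cost = 8.700 $/kg
  candidate B: M = 4.80 kN·m per $
  candidate S: M = 4.10 kN·m per $
  candidate J: M = 3.95 kN·m per $
  candidate W: M = 3.39 kN·m per $
  candidate L: M = 2.42 kN·m per $
  candidate V: M = 0.239 kN·m per $
The maximum is for candidate B.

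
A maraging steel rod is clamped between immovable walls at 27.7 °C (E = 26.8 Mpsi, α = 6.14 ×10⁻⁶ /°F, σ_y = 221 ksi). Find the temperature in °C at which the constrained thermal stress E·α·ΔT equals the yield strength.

774 °C

E = 26.8 Mpsi = 184.8 GPa.
α = 6.14×10⁻⁶/°F × 9/5 = 11.1×10⁻⁶/K.
σ_y = 221 ksi = 1524 MPa.
E·α·ΔT = 1524 MPa ⇒ ΔT = 1524 / (184.8×10³ × 11.1×10⁻⁶) = 746.1 K.
T = 27.7 + 746.1 = 773.8 °C.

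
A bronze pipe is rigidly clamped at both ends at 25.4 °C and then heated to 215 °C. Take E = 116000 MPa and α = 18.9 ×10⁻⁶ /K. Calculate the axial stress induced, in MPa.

E = 116000 MPa = 116.0 GPa.
ΔT = 189.6 K. Constrained thermal stress σ = E·α·ΔT = 116.0×10³ MPa × 18.9×10⁻⁶ × 189.6 = 416 MPa (compressive).

416 MPa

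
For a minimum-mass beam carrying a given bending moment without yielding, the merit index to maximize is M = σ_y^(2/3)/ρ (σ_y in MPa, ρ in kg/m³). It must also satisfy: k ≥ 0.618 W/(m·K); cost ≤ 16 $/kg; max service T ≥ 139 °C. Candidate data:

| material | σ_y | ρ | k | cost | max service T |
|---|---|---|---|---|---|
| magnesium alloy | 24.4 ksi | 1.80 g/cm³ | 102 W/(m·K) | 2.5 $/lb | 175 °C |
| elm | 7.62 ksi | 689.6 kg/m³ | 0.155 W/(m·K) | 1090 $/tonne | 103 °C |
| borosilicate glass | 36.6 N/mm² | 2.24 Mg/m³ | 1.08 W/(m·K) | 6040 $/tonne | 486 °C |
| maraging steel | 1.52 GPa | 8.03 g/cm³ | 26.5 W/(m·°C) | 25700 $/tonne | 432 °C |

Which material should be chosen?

magnesium alloy

Screen on constraints: k ≥ 0.618 W/(m·K); cost ≤ 16 $/kg; max service T ≥ 139 °C. Survivors: magnesium alloy, borosilicate glass.
Normalizing units and computing the index:
  magnesium alloy: σ_y = 168.2 MPa, ρ = 1800 kg/m³
  borosilicate glass: σ_y = 36.60 MPa, ρ = 2240 kg/m³
  magnesium alloy: M = 16.9×10⁻³
  borosilicate glass: M = 4.92×10⁻³
Magnesium alloy has the largest M.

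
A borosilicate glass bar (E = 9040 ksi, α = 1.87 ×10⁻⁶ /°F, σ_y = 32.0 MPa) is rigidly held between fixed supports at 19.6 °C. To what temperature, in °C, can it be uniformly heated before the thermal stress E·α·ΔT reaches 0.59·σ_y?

110 °C

E = 9040 ksi = 62.33 GPa.
α = 1.87×10⁻⁶/°F × 9/5 = 3.37×10⁻⁶/K.
E·α·ΔT = 18.88 MPa ⇒ ΔT = 18.88 / (62.33×10³ × 3.37×10⁻⁶) = 89.99 K.
T = 19.6 + 89.99 = 109.6 °C.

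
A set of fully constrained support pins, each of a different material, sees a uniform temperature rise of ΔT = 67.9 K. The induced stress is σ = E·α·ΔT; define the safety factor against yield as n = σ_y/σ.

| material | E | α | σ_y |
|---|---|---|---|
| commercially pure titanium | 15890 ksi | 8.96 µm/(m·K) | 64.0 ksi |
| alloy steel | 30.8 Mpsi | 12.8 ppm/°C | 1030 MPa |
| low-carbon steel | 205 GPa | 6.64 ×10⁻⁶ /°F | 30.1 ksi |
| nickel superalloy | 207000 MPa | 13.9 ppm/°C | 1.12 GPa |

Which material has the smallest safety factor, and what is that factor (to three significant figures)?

Per material, after unit conversion:
  commercially pure titanium: E = 109.6, α = 8.96, σ_y = 441.3 → σ = 66.7 MPa, n = 6.62
  alloy steel: E = 212.4, α = 12.8, σ_y = 1030 → σ = 185 MPa, n = 5.58
  low-carbon steel: E = 205.0, α = 12.0, σ_y = 207.5 → σ = 166 MPa, n = 1.25
  nickel superalloy: E = 207.0, α = 13.9, σ_y = 1120 → σ = 195 MPa, n = 5.73
The minimum is low-carbon steel at n = 1.25.

low-carbon steel, n = 1.25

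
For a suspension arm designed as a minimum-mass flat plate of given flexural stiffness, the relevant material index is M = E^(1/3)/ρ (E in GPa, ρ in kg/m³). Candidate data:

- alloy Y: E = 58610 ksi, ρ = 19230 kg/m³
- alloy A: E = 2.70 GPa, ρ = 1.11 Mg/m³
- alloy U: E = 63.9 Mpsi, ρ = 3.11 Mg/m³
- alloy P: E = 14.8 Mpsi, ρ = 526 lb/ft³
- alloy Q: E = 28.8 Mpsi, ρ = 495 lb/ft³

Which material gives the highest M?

Convert each candidate to consistent units, then evaluate M:
  alloy Y: E = 404.1 GPa, ρ = 19230 kg/m³
  alloy A: E = 2.700 GPa, ρ = 1110 kg/m³
  alloy U: E = 440.6 GPa, ρ = 3110 kg/m³
  alloy P: E = 102.0 GPa, ρ = 8426 kg/m³
  alloy Q: E = 198.6 GPa, ρ = 7929 kg/m³
  alloy U: M = 2.45×10⁻³
  alloy A: M = 1.25×10⁻³
  alloy Q: M = 0.736×10⁻³
  alloy P: M = 0.555×10⁻³
  alloy Y: M = 0.384×10⁻³
The maximum is for alloy U.

alloy U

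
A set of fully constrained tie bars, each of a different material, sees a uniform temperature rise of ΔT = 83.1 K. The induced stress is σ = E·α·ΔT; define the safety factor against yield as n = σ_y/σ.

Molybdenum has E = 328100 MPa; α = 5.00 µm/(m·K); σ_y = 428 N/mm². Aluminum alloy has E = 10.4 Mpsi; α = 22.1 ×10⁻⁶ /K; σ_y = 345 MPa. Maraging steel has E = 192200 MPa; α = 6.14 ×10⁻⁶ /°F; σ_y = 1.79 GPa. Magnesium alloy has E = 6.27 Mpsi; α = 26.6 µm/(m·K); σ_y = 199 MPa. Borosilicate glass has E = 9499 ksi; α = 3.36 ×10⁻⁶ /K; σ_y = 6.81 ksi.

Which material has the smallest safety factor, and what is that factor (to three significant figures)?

In consistent units (E in GPa, α in ×10⁻⁶/K, σ_y in MPa):
  molybdenum: E = 328.1, α = 5.00, σ_y = 428.0 → σ = 136 MPa, n = 3.14
  aluminum alloy: E = 71.71, α = 22.1, σ_y = 345.0 → σ = 132 MPa, n = 2.62
  maraging steel: E = 192.2, α = 11.1, σ_y = 1790 → σ = 177 MPa, n = 10.1
  magnesium alloy: E = 43.23, α = 26.6, σ_y = 199.0 → σ = 95.6 MPa, n = 2.08
  borosilicate glass: E = 65.49, α = 3.36, σ_y = 46.95 → σ = 18.3 MPa, n = 2.57
Smallest n: magnesium alloy with n = 2.08.

magnesium alloy, n = 2.08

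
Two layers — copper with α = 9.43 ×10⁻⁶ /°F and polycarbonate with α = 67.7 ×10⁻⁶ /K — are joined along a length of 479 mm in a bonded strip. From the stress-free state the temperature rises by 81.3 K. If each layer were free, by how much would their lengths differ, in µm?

1980 µm

copper: α = 9.43×10⁻⁶/°F × 9/5 = 17.0×10⁻⁶/K.
Δα = |17.0 − 67.7|×10⁻⁶/K = 50.7×10⁻⁶/K.
ΔL_mismatch = Δα·L·ΔT = 50.7×10⁻⁶ × 479.0 mm × 81.3 K = 1980 µm.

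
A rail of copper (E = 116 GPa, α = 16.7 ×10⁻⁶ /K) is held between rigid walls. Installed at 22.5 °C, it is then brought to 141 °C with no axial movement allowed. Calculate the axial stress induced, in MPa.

230 MPa

ΔT = 118.5 K. Constrained thermal stress σ = E·α·ΔT = 116.0×10³ MPa × 16.7×10⁻⁶ × 118.5 = 230 MPa (compressive).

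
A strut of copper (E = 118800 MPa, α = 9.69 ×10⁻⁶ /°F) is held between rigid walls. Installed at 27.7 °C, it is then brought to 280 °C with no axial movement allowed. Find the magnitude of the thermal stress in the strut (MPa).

523 MPa

E = 118800 MPa = 118.8 GPa.
α = 9.69×10⁻⁶/°F × 9/5 = 17.4×10⁻⁶/K.
ΔT = 252.3 K. Constrained thermal stress σ = E·α·ΔT = 118.8×10³ MPa × 17.4×10⁻⁶ × 252.3 = 523 MPa (compressive).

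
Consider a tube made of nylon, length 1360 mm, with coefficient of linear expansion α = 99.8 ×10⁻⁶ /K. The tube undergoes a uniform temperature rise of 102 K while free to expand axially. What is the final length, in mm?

ΔL = α·L₀·ΔT = 99.8×10⁻⁶ × 1360 mm × 102.0 K = 13.8 mm.
L = L₀ + ΔL = 1360 + 13.8 = 1373.8 mm.

1373.8 mm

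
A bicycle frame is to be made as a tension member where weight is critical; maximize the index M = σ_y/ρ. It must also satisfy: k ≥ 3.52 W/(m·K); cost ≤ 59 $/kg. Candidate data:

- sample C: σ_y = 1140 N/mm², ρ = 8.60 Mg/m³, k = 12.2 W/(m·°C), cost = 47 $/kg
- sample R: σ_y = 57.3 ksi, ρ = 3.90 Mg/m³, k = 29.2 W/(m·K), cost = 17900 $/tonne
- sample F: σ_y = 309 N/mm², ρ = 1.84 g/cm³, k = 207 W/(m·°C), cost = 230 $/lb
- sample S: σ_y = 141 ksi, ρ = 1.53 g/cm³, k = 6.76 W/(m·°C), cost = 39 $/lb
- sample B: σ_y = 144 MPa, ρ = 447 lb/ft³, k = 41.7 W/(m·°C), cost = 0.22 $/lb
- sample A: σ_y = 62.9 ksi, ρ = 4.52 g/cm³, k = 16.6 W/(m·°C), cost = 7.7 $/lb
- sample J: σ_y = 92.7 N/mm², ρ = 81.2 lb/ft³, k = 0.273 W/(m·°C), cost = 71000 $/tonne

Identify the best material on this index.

Screen on constraints: k ≥ 3.52 W/(m·K); cost ≤ 59 $/kg. Survivors: sample C, sample R, sample B, sample A.
In SI units:
  sample C: σ_y = 1140 MPa, ρ = 8600 kg/m³
  sample R: σ_y = 395.1 MPa, ρ = 3900 kg/m³
  sample B: σ_y = 144.0 MPa, ρ = 7160 kg/m³
  sample A: σ_y = 433.7 MPa, ρ = 4520 kg/m³
  sample C: M = 133 kN·m/kg
  sample R: M = 101 kN·m/kg
  sample A: M = 95.9 kN·m/kg
  sample B: M = 20.1 kN·m/kg
Sample C has the largest M.

sample C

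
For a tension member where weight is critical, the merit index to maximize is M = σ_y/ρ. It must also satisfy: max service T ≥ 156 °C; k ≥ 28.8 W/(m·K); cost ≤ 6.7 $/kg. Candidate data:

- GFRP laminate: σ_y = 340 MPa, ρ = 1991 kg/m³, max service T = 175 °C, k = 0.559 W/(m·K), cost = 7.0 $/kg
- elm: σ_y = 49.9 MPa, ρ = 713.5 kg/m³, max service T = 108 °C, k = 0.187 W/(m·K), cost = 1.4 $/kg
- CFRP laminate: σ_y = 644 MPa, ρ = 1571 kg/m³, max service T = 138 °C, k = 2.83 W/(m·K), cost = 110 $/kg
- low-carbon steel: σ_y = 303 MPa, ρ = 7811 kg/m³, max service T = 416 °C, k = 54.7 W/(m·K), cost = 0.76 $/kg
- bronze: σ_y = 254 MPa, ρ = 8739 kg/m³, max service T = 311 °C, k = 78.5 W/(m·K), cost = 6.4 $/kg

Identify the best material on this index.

low-carbon steel

Screen on constraints: max service T ≥ 156 °C; k ≥ 28.8 W/(m·K); cost ≤ 6.7 $/kg. Survivors: low-carbon steel, bronze.
Computing M directly (units already consistent):
  low-carbon steel: M = 38.8 kN·m/kg
  bronze: M = 29.1 kN·m/kg
The maximum is for low-carbon steel.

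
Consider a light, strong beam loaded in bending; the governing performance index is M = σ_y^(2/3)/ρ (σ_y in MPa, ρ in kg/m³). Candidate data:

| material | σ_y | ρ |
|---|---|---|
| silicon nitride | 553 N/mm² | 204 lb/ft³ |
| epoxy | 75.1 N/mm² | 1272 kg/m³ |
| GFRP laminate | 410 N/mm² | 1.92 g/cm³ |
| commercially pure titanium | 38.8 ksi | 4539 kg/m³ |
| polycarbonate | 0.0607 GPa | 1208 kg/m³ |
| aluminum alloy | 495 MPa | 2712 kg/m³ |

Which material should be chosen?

Putting every candidate on a common basis:
  silicon nitride: σ_y = 553.0 MPa, ρ = 3268 kg/m³
  epoxy: σ_y = 75.10 MPa, ρ = 1272 kg/m³
  GFRP laminate: σ_y = 410.0 MPa, ρ = 1920 kg/m³
  commercially pure titanium: σ_y = 267.5 MPa, ρ = 4539 kg/m³
  polycarbonate: σ_y = 60.70 MPa, ρ = 1208 kg/m³
  aluminum alloy: σ_y = 495.0 MPa, ρ = 2712 kg/m³
  GFRP laminate: M = 28.7×10⁻³
  aluminum alloy: M = 23.1×10⁻³
  silicon nitride: M = 20.6×10⁻³
  epoxy: M = 14.0×10⁻³
  polycarbonate: M = 12.8×10⁻³
  commercially pure titanium: M = 9.15×10⁻³
GFRP laminate ranks first.

GFRP laminate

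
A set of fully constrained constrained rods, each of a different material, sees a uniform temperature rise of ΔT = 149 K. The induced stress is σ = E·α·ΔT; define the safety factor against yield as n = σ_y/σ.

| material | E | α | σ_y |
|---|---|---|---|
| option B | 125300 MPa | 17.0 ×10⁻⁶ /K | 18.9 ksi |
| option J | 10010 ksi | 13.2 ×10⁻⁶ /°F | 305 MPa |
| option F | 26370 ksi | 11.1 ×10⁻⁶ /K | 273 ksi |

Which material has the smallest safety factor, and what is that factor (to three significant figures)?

Converting E to GPa, α to ×10⁻⁶/K, σ_y to MPa, then σ and n for each:
  option B: E = 125.3, α = 17.0, σ_y = 130.3 → σ = 317 MPa, n = 0.411
  option J: E = 69.02, α = 23.8, σ_y = 305.0 → σ = 244 MPa, n = 1.25
  option F: E = 181.8, α = 11.1, σ_y = 1882 → σ = 301 MPa, n = 6.26
Smallest n: option B with n = 0.411.

option B, n = 0.411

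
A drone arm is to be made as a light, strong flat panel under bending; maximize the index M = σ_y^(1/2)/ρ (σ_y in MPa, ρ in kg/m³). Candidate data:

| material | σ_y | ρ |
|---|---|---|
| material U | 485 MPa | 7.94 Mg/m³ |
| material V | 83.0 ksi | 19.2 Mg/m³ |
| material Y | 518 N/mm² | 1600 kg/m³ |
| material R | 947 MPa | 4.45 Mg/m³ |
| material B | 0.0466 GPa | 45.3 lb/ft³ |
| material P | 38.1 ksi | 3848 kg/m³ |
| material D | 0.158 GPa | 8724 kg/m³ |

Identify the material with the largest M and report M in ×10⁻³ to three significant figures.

material Y, M = 14.2×10⁻³

Normalizing units and computing the index:
  material U: σ_y = 485.0 MPa, ρ = 7940 kg/m³
  material V: σ_y = 572.3 MPa, ρ = 19200 kg/m³
  material Y: σ_y = 518.0 MPa, ρ = 1600 kg/m³
  material R: σ_y = 947.0 MPa, ρ = 4450 kg/m³
  material B: σ_y = 46.60 MPa, ρ = 725.6 kg/m³
  material P: σ_y = 262.7 MPa, ρ = 3848 kg/m³
  material D: σ_y = 158.0 MPa, ρ = 8724 kg/m³
  material Y: M = 14.2×10⁻³
  material B: M = 9.41×10⁻³
  material R: M = 6.92×10⁻³
  material P: M = 4.21×10⁻³
  material U: M = 2.77×10⁻³
  material D: M = 1.44×10⁻³
  material V: M = 1.25×10⁻³
The maximum is for material Y.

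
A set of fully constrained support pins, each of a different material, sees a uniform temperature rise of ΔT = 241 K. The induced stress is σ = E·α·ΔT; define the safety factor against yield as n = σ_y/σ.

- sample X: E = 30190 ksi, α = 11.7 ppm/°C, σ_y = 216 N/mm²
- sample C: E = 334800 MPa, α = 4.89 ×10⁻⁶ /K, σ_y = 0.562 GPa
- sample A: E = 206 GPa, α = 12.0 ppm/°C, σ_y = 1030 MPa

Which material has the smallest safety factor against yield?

sample X

Converting E to GPa, α to ×10⁻⁶/K, σ_y to MPa, then σ and n for each:
  sample X: E = 208.2, α = 11.7, σ_y = 216.0 → σ = 587 MPa, n = 0.368
  sample C: E = 334.8, α = 4.89, σ_y = 562.0 → σ = 395 MPa, n = 1.42
  sample A: E = 206.0, α = 12.0, σ_y = 1030 → σ = 596 MPa, n = 1.73
Smallest n: sample X with n = 0.368.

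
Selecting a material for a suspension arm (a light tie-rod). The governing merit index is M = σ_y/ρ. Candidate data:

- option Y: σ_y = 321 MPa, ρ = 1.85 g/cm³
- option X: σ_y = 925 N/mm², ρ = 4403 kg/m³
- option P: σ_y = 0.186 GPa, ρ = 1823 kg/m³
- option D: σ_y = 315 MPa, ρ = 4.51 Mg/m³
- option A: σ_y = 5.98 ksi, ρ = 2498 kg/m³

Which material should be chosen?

Putting every candidate on a common basis:
  option Y: σ_y = 321.0 MPa, ρ = 1850 kg/m³
  option X: σ_y = 925.0 MPa, ρ = 4403 kg/m³
  option P: σ_y = 186.0 MPa, ρ = 1823 kg/m³
  option D: σ_y = 315.0 MPa, ρ = 4510 kg/m³
  option A: σ_y = 41.23 MPa, ρ = 2498 kg/m³
  option X: M = 210 kN·m/kg
  option Y: M = 174 kN·m/kg
  option P: M = 102 kN·m/kg
  option D: M = 69.8 kN·m/kg
  option A: M = 16.5 kN·m/kg
Option X ranks first.

option X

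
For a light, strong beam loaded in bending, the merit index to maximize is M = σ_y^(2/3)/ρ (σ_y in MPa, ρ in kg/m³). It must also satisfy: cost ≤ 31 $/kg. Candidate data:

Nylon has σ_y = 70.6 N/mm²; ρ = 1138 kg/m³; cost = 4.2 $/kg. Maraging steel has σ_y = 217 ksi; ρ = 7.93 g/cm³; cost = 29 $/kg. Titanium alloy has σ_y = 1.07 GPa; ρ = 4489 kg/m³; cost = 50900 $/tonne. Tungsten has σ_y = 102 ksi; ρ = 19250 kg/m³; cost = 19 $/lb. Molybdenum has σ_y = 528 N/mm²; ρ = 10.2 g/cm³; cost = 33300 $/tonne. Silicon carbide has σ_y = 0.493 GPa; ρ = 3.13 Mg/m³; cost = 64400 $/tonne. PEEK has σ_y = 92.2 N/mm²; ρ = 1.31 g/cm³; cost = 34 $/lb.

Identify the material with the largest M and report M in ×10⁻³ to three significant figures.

Screen on constraints: cost ≤ 31 $/kg. Survivors: nylon, maraging steel.
Putting every candidate on a common basis:
  nylon: σ_y = 70.60 MPa, ρ = 1138 kg/m³
  maraging steel: σ_y = 1496 MPa, ρ = 7930 kg/m³
  maraging steel: M = 16.5×10⁻³
  nylon: M = 15.0×10⁻³
The maximum is for maraging steel.

maraging steel, M = 16.5×10⁻³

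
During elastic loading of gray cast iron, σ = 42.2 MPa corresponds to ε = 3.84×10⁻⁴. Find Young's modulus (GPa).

110 GPa

E = σ/ε = 42.2 MPa / 3.84×10⁻⁴ = 109900 MPa = 110 GPa.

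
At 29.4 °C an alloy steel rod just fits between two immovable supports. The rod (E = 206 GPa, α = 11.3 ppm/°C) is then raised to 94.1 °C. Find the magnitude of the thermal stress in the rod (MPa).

ΔT = 64.70 K. Constrained thermal stress σ = E·α·ΔT = 206.0×10³ MPa × 11.3×10⁻⁶ × 64.70 = 151 MPa (compressive).

151 MPa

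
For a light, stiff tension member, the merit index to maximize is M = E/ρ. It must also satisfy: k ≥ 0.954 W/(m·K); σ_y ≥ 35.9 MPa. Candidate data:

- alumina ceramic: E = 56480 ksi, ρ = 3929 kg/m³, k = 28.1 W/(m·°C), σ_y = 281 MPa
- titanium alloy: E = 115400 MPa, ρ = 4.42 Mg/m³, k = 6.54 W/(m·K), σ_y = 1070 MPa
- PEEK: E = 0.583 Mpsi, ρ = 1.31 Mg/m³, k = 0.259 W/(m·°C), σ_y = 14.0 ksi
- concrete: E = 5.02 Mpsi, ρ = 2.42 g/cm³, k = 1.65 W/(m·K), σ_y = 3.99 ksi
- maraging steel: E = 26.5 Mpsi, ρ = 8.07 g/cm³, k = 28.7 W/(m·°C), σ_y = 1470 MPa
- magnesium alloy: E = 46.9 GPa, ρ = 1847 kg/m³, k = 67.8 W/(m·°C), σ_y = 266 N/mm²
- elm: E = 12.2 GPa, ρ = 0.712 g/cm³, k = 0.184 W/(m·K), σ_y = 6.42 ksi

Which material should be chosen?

alumina ceramic

Screen on constraints: k ≥ 0.954 W/(m·K); σ_y ≥ 35.9 MPa. Survivors: alumina ceramic, titanium alloy, maraging steel, magnesium alloy.
In SI units:
  alumina ceramic: E = 389.4 GPa, ρ = 3929 kg/m³
  titanium alloy: E = 115.4 GPa, ρ = 4420 kg/m³
  maraging steel: E = 182.7 GPa, ρ = 8070 kg/m³
  magnesium alloy: E = 46.90 GPa, ρ = 1847 kg/m³
  alumina ceramic: M = 99.1 MN·m/kg
  titanium alloy: M = 26.1 MN·m/kg
  magnesium alloy: M = 25.4 MN·m/kg
  maraging steel: M = 22.6 MN·m/kg
Alumina ceramic ranks first.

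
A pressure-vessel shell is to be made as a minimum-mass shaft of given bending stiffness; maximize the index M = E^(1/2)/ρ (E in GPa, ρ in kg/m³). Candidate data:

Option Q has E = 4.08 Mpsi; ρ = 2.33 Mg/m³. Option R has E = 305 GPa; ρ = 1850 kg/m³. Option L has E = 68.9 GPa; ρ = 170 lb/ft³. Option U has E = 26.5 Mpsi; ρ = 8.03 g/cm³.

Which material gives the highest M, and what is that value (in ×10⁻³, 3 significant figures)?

option R, M = 9.44×10⁻³

Normalizing units and computing the index:
  option Q: E = 28.13 GPa, ρ = 2330 kg/m³
  option R: E = 305.0 GPa, ρ = 1850 kg/m³
  option L: E = 68.90 GPa, ρ = 2723 kg/m³
  option U: E = 182.7 GPa, ρ = 8030 kg/m³
  option R: M = 9.44×10⁻³
  option L: M = 3.05×10⁻³
  option Q: M = 2.28×10⁻³
  option U: M = 1.68×10⁻³
Option R ranks first.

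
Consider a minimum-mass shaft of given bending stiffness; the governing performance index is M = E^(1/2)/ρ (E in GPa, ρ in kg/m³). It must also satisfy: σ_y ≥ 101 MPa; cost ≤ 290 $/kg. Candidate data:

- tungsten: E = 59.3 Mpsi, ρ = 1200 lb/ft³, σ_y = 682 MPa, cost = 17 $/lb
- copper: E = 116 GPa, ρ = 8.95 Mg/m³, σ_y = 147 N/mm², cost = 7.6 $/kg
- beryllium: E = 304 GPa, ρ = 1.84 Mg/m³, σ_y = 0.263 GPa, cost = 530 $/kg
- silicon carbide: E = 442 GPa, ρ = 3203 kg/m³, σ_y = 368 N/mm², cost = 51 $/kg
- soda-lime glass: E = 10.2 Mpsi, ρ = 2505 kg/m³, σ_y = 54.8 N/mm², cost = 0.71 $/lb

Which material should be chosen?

silicon carbide

Screen on constraints: σ_y ≥ 101 MPa; cost ≤ 290 $/kg. Survivors: tungsten, copper, silicon carbide.
Putting every candidate on a common basis:
  tungsten: E = 408.9 GPa, ρ = 19220 kg/m³
  copper: E = 116.0 GPa, ρ = 8950 kg/m³
  silicon carbide: E = 442.0 GPa, ρ = 3203 kg/m³
  silicon carbide: M = 6.56×10⁻³
  copper: M = 1.20×10⁻³
  tungsten: M = 1.05×10⁻³
Silicon carbide has the largest M.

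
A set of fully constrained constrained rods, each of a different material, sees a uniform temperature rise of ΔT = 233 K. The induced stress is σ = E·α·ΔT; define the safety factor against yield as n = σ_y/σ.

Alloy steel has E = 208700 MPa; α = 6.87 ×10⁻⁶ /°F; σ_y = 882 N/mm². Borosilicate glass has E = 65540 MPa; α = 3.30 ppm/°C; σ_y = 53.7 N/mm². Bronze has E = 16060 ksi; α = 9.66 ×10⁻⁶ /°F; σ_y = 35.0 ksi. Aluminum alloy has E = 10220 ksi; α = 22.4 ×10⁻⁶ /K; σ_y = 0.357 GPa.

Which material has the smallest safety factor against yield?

In consistent units (E in GPa, α in ×10⁻⁶/K, σ_y in MPa):
  alloy steel: E = 208.7, α = 12.4, σ_y = 882.0 → σ = 601 MPa, n = 1.47
  borosilicate glass: E = 65.54, α = 3.30, σ_y = 53.70 → σ = 50.4 MPa, n = 1.07
  bronze: E = 110.7, α = 17.4, σ_y = 241.3 → σ = 449 MPa, n = 0.538
  aluminum alloy: E = 70.46, α = 22.4, σ_y = 357.0 → σ = 368 MPa, n = 0.971
Bronze has the lowest safety factor, n = 0.538.

bronze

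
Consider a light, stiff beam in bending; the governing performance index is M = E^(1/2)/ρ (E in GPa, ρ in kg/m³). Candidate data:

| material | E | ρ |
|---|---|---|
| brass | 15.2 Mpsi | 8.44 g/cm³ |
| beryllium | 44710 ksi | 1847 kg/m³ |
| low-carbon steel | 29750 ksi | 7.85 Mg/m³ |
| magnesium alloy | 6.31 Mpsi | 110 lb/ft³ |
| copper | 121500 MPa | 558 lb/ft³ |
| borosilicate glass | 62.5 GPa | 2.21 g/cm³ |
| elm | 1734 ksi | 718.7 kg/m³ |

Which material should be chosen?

beryllium

Normalizing units and computing the index:
  brass: E = 104.8 GPa, ρ = 8440 kg/m³
  beryllium: E = 308.3 GPa, ρ = 1847 kg/m³
  low-carbon steel: E = 205.1 GPa, ρ = 7850 kg/m³
  magnesium alloy: E = 43.51 GPa, ρ = 1762 kg/m³
  copper: E = 121.5 GPa, ρ = 8938 kg/m³
  borosilicate glass: E = 62.50 GPa, ρ = 2210 kg/m³
  elm: E = 11.96 GPa, ρ = 718.7 kg/m³
  beryllium: M = 9.51×10⁻³
  elm: M = 4.81×10⁻³
  magnesium alloy: M = 3.74×10⁻³
  borosilicate glass: M = 3.58×10⁻³
  low-carbon steel: M = 1.82×10⁻³
  copper: M = 1.23×10⁻³
  brass: M = 1.21×10⁻³
The maximum is for beryllium.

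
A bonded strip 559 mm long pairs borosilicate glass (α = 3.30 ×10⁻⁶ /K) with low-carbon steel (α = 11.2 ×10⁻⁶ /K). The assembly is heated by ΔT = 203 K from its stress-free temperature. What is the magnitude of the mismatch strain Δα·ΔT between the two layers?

1.60×10⁻³

Δα = |3.30 − 11.2|×10⁻⁶/K = 7.90×10⁻⁶/K.
Mismatch strain = Δα·ΔT = 7.90×10⁻⁶ × 203.0 = 1.60×10⁻³.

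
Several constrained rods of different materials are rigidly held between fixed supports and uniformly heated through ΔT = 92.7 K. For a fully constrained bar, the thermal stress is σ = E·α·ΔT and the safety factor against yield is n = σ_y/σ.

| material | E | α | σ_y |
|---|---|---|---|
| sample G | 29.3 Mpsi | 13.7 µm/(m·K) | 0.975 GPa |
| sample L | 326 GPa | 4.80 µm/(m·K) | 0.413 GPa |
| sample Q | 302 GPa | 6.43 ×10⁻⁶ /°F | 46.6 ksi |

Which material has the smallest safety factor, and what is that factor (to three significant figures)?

Per material, after unit conversion:
  sample G: E = 202.0, α = 13.7, σ_y = 975.0 → σ = 257 MPa, n = 3.80
  sample L: E = 326.0, α = 4.80, σ_y = 413.0 → σ = 145 MPa, n = 2.85
  sample Q: E = 302.0, α = 11.6, σ_y = 321.3 → σ = 324 MPa, n = 0.992
Smallest n: sample Q with n = 0.992.

sample Q, n = 0.992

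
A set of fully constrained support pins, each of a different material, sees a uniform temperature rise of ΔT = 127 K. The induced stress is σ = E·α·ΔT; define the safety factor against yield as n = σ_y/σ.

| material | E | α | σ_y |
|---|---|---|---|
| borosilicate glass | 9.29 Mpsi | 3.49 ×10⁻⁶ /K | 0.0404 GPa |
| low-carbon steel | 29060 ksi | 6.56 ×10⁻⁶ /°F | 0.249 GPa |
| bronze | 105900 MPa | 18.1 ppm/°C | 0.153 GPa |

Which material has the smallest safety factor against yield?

Per material, after unit conversion:
  borosilicate glass: E = 64.05, α = 3.49, σ_y = 40.40 → σ = 28.4 MPa, n = 1.42
  low-carbon steel: E = 200.4, α = 11.8, σ_y = 249.0 → σ = 300 MPa, n = 0.829
  bronze: E = 105.9, α = 18.1, σ_y = 153.0 → σ = 243 MPa, n = 0.629
Bronze has the lowest safety factor, n = 0.629.

bronze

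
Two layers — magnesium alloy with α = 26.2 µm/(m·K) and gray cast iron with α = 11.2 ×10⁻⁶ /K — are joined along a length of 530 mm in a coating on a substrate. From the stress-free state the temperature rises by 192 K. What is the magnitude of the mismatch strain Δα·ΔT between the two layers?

Δα = |26.2 − 11.2|×10⁻⁶/K = 15.0×10⁻⁶/K.
Mismatch strain = Δα·ΔT = 15.0×10⁻⁶ × 192.0 = 2.88×10⁻³.

2.88×10⁻³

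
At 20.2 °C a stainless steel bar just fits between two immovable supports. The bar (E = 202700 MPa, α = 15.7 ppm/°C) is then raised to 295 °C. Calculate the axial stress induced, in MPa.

E = 202700 MPa = 202.7 GPa.
ΔT = 274.8 K. Constrained thermal stress σ = E·α·ΔT = 202.7×10³ MPa × 15.7×10⁻⁶ × 274.8 = 875 MPa (compressive).

875 MPa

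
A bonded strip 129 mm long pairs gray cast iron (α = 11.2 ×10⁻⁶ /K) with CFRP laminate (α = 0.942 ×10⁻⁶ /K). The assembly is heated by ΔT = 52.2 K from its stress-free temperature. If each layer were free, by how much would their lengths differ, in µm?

Δα = |11.2 − 0.942|×10⁻⁶/K = 10.3×10⁻⁶/K.
ΔL_mismatch = Δα·L·ΔT = 10.3×10⁻⁶ × 129.0 mm × 52.2 K = 69.1 µm.

69.1 µm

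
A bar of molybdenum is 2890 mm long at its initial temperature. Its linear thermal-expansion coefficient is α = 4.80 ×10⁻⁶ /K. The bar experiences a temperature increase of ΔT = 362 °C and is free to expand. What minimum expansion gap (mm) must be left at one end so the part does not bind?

5.02 mm

ΔL = α·L₀·ΔT = 4.80×10⁻⁶ × 2890 mm × 362.0 K = 5.02 mm.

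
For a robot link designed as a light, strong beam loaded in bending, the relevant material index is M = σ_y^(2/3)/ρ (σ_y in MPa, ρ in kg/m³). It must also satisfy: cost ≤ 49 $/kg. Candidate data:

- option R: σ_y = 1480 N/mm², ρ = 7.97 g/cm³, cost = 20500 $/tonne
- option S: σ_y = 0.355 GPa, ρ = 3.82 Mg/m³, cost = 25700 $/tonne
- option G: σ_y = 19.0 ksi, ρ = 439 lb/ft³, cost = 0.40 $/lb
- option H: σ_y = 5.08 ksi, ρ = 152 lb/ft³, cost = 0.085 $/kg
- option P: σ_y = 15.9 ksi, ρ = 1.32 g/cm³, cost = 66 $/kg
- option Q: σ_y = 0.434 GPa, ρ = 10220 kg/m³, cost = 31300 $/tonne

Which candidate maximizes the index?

option R

Screen on constraints: cost ≤ 49 $/kg. Survivors: option R, option S, option G, option H, option Q.
Normalizing units and computing the index:
  option R: σ_y = 1480 MPa, ρ = 7970 kg/m³
  option S: σ_y = 355.0 MPa, ρ = 3820 kg/m³
  option G: σ_y = 131.0 MPa, ρ = 7032 kg/m³
  option H: σ_y = 35.03 MPa, ρ = 2435 kg/m³
  option Q: σ_y = 434.0 MPa, ρ = 10220 kg/m³
  option R: M = 16.3×10⁻³
  option S: M = 13.1×10⁻³
  option Q: M = 5.61×10⁻³
  option H: M = 4.40×10⁻³
  option G: M = 3.67×10⁻³
Highest index: option R.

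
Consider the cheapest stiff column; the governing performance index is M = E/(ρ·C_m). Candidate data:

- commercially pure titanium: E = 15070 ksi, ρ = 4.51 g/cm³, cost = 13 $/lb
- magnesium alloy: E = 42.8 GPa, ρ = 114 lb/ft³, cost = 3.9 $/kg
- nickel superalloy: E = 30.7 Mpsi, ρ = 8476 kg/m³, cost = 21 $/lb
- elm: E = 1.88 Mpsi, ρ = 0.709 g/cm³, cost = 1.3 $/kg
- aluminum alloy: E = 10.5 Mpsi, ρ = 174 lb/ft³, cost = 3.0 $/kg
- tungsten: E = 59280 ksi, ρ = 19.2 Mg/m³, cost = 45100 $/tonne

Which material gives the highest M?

elm

Putting every candidate on a common basis:
  commercially pure titanium: E = 103.9 GPa, ρ = 4510 kg/m³, cost = 28.66 $/kg
  magnesium alloy: E = 42.80 GPa, ρ = 1826 kg/m³, cost = 3.900 $/kg
  nickel superalloy: E = 211.7 GPa, ρ = 8476 kg/m³, cost = 46.30 $/kg
  elm: E = 12.96 GPa, ρ = 709.0 kg/m³, cost = 1.300 $/kg
  aluminum alloy: E = 72.39 GPa, ρ = 2787 kg/m³, cost = 3.000 $/kg
  tungsten: E = 408.7 GPa, ρ = 19200 kg/m³, cost = 45.10 $/kg
  elm: M = 14.1 MN·m per $
  aluminum alloy: M = 8.66 MN·m per $
  magnesium alloy: M = 6.01 MN·m per $
  commercially pure titanium: M = 0.804 MN·m per $
  nickel superalloy: M = 0.539 MN·m per $
  tungsten: M = 0.472 MN·m per $
The maximum is for elm.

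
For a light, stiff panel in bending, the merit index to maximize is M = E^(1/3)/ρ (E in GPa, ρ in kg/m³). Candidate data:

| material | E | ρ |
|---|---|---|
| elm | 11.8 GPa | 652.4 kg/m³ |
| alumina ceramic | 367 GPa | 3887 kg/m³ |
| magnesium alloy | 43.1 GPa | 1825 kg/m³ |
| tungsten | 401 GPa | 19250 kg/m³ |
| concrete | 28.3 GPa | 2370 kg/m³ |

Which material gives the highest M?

Per-candidate index values:
  elm: M = 3.49×10⁻³
  magnesium alloy: M = 1.92×10⁻³
  alumina ceramic: M = 1.84×10⁻³
  concrete: M = 1.29×10⁻³
  tungsten: M = 0.383×10⁻³
The maximum is for elm.

elm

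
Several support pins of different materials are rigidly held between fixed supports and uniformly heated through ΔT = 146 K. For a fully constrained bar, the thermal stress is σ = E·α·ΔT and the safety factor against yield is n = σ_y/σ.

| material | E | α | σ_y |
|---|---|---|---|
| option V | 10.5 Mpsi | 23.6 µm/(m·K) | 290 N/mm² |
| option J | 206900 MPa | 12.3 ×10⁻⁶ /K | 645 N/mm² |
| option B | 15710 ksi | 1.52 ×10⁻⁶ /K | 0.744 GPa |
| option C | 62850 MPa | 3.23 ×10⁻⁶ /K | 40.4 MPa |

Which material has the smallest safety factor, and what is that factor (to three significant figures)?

Per material, after unit conversion:
  option V: E = 72.39, α = 23.6, σ_y = 290.0 → σ = 249 MPa, n = 1.16
  option J: E = 206.9, α = 12.3, σ_y = 645.0 → σ = 372 MPa, n = 1.74
  option B: E = 108.3, α = 1.52, σ_y = 744.0 → σ = 24.0 MPa, n = 31.0
  option C: E = 62.85, α = 3.23, σ_y = 40.40 → σ = 29.6 MPa, n = 1.36
Option V has the lowest safety factor, n = 1.16.

option V, n = 1.16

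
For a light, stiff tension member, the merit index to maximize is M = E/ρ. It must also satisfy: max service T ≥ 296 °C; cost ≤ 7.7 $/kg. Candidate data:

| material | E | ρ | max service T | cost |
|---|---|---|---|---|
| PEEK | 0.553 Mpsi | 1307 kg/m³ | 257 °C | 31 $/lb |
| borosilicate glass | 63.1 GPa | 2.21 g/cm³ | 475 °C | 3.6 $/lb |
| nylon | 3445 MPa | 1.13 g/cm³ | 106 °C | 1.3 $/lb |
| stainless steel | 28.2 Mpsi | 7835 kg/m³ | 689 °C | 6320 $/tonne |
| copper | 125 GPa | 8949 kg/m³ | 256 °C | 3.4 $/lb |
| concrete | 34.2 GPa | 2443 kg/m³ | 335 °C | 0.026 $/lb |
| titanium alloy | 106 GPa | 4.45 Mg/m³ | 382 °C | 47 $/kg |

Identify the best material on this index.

stainless steel

Screen on constraints: max service T ≥ 296 °C; cost ≤ 7.7 $/kg. Survivors: stainless steel, concrete.
In SI units:
  stainless steel: E = 194.4 GPa, ρ = 7835 kg/m³
  concrete: E = 34.20 GPa, ρ = 2443 kg/m³
  stainless steel: M = 24.8 MN·m/kg
  concrete: M = 14.0 MN·m/kg
Stainless steel ranks first.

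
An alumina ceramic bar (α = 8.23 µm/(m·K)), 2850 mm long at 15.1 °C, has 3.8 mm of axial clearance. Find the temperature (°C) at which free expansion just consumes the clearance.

α·L₀·ΔT = 3.8 mm ⇒ ΔT = 3.8 / (8.23×10⁻⁶ × 2850.0) = 162.0 K.
T = 15.1 + 162.0 = 177.1 °C.

177 °C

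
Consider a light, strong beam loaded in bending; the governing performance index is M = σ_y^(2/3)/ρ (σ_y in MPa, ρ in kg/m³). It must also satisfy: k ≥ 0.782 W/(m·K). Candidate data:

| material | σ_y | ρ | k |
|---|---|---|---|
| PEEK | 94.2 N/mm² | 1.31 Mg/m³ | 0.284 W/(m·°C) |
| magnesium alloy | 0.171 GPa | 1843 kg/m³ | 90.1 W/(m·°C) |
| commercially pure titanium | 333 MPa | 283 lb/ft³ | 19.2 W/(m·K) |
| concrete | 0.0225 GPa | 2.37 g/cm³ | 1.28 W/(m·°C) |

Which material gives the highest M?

magnesium alloy

Screen on constraints: k ≥ 0.782 W/(m·K). Survivors: magnesium alloy, commercially pure titanium, concrete.
Convert each candidate to consistent units, then evaluate M:
  magnesium alloy: σ_y = 171.0 MPa, ρ = 1843 kg/m³
  commercially pure titanium: σ_y = 333.0 MPa, ρ = 4533 kg/m³
  concrete: σ_y = 22.50 MPa, ρ = 2370 kg/m³
  magnesium alloy: M = 16.7×10⁻³
  commercially pure titanium: M = 10.6×10⁻³
  concrete: M = 3.36×10⁻³
Magnesium alloy ranks first.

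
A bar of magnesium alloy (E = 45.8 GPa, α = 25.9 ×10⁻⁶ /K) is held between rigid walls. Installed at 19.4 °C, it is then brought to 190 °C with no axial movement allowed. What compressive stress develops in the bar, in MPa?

ΔT = 170.6 K. Constrained thermal stress σ = E·α·ΔT = 45.80×10³ MPa × 25.9×10⁻⁶ × 170.6 = 202 MPa (compressive).

202 MPa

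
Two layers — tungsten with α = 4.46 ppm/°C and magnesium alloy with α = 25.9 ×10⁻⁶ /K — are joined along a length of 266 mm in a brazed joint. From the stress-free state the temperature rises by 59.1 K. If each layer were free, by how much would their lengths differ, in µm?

337 µm

Δα = |4.46 − 25.9|×10⁻⁶/K = 21.4×10⁻⁶/K.
ΔL_mismatch = Δα·L·ΔT = 21.4×10⁻⁶ × 266.0 mm × 59.1 K = 337 µm.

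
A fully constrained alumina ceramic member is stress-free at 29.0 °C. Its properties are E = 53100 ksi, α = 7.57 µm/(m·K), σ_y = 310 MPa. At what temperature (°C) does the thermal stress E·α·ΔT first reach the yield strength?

E = 53100 ksi = 366.1 GPa.
E·α·ΔT = 310.0 MPa ⇒ ΔT = 310.0 / (366.1×10³ × 7.57×10⁻⁶) = 111.9 K.
T = 29.0 + 111.9 = 140.9 °C.

141 °C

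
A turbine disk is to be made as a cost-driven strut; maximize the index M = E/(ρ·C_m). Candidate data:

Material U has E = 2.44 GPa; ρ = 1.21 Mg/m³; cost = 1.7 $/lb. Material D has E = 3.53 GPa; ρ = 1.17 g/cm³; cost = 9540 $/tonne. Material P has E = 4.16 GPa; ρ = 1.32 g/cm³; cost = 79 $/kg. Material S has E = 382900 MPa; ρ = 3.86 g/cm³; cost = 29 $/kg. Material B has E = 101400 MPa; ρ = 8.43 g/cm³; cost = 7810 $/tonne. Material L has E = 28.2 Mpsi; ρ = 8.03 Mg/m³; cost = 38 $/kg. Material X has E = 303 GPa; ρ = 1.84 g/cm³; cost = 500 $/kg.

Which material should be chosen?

material S

Putting every candidate on a common basis:
  material U: E = 2.440 GPa, ρ = 1210 kg/m³, cost = 3.748 $/kg
  material D: E = 3.530 GPa, ρ = 1170 kg/m³, cost = 9.540 $/kg
  material P: E = 4.160 GPa, ρ = 1320 kg/m³, cost = 79.00 $/kg
  material S: E = 382.9 GPa, ρ = 3860 kg/m³, cost = 29.00 $/kg
  material B: E = 101.4 GPa, ρ = 8430 kg/m³, cost = 7.810 $/kg
  material L: E = 194.4 GPa, ρ = 8030 kg/m³, cost = 38.00 $/kg
  material X: E = 303.0 GPa, ρ = 1840 kg/m³, cost = 500.0 $/kg
  material S: M = 3.42 MN·m per $
  material B: M = 1.54 MN·m per $
  material L: M = 0.637 MN·m per $
  material U: M = 0.538 MN·m per $
  material X: M = 0.329 MN·m per $
  material D: M = 0.316 MN·m per $
  material P: M = 0.0399 MN·m per $
Material S has the largest M.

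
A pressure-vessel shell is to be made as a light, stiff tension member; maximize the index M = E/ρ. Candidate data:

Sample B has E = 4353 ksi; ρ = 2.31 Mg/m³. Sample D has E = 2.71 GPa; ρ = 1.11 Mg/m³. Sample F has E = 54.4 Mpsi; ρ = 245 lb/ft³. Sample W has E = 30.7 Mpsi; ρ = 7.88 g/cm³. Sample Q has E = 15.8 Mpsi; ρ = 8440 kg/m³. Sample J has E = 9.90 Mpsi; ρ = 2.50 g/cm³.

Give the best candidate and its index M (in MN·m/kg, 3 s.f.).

sample F, M = 95.6 MN·m/kg

In SI units:
  sample B: E = 30.01 GPa, ρ = 2310 kg/m³
  sample D: E = 2.710 GPa, ρ = 1110 kg/m³
  sample F: E = 375.1 GPa, ρ = 3925 kg/m³
  sample W: E = 211.7 GPa, ρ = 7880 kg/m³
  sample Q: E = 108.9 GPa, ρ = 8440 kg/m³
  sample J: E = 68.26 GPa, ρ = 2500 kg/m³
  sample F: M = 95.6 MN·m/kg
  sample J: M = 27.3 MN·m/kg
  sample W: M = 26.9 MN·m/kg
  sample B: M = 13.0 MN·m/kg
  sample Q: M = 12.9 MN·m/kg
  sample D: M = 2.44 MN·m/kg
Highest index: sample F.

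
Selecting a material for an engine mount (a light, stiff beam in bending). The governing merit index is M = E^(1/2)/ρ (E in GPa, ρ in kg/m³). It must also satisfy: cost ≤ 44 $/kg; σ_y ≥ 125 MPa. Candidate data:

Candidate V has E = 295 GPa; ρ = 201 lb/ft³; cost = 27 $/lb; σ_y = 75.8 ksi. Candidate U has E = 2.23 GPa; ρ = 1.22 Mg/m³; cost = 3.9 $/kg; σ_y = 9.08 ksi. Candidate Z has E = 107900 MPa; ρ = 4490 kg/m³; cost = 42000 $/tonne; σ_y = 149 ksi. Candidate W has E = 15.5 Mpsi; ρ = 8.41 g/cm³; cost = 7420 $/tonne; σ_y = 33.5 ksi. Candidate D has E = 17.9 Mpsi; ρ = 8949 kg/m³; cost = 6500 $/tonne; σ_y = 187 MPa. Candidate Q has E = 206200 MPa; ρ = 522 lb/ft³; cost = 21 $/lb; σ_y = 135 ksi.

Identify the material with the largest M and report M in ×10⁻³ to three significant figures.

candidate Z, M = 2.31×10⁻³

Screen on constraints: cost ≤ 44 $/kg; σ_y ≥ 125 MPa. Survivors: candidate Z, candidate W, candidate D.
Normalizing units and computing the index:
  candidate Z: E = 107.9 GPa, ρ = 4490 kg/m³
  candidate W: E = 106.9 GPa, ρ = 8410 kg/m³
  candidate D: E = 123.4 GPa, ρ = 8949 kg/m³
  candidate Z: M = 2.31×10⁻³
  candidate D: M = 1.24×10⁻³
  candidate W: M = 1.23×10⁻³
Candidate Z has the largest M.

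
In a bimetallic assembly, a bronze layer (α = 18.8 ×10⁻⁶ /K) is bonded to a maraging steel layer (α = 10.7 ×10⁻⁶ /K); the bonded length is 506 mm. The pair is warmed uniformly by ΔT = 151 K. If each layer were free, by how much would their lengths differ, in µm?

Δα = |18.8 − 10.7|×10⁻⁶/K = 8.10×10⁻⁶/K.
ΔL_mismatch = Δα·L·ΔT = 8.10×10⁻⁶ × 506.0 mm × 151.0 K = 619 µm.

619 µm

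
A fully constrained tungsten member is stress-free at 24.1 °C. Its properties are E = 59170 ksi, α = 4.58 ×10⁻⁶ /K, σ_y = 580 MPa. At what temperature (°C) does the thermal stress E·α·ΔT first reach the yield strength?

E = 59170 ksi = 408.0 GPa.
E·α·ΔT = 580.0 MPa ⇒ ΔT = 580.0 / (408.0×10³ × 4.58×10⁻⁶) = 310.4 K.
T = 24.1 + 310.4 = 334.5 °C.

335 °C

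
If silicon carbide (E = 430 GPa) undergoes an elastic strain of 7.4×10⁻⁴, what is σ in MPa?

318 MPa

σ = E·ε = 430000 MPa × 7.4×10⁻⁴ = 318 MPa.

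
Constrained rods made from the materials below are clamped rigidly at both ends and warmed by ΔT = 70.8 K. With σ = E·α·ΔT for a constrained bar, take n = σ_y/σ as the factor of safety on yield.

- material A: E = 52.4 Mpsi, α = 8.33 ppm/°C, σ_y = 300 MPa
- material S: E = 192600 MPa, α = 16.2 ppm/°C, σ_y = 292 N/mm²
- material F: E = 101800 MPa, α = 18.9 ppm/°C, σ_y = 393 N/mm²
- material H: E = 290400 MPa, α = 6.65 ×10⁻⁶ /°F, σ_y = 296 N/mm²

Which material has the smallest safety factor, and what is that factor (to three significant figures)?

With everything in SI (GPa, ×10⁻⁶/K, MPa):
  material A: E = 361.3, α = 8.33, σ_y = 300.0 → σ = 213 MPa, n = 1.41
  material S: E = 192.6, α = 16.2, σ_y = 292.0 → σ = 221 MPa, n = 1.32
  material F: E = 101.8, α = 18.9, σ_y = 393.0 → σ = 136 MPa, n = 2.89
  material H: E = 290.4, α = 12.0, σ_y = 296.0 → σ = 246 MPa, n = 1.20
The minimum is material H at n = 1.20.

material H, n = 1.20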